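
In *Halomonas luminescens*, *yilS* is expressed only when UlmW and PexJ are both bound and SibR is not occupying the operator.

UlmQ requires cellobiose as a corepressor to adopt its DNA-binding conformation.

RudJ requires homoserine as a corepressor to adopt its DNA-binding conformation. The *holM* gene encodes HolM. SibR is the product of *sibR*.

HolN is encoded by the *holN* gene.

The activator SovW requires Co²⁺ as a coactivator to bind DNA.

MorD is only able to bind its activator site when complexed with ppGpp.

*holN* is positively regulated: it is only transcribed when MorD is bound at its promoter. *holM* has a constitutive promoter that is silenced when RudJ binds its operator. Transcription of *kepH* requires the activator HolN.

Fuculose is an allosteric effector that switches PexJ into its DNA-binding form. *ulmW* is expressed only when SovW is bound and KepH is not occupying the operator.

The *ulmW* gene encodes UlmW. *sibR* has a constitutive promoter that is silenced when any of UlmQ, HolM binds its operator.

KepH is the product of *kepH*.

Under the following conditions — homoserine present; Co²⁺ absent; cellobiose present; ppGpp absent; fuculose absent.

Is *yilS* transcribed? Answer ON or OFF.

Co²⁺ is absent, so SovW is inactive.
ppGpp is absent, so MorD is inactive.
Required activator MorD is absent, so *holN* is not transcribed.
So HolN is not produced.
Required activator HolN is absent, so *kepH* is not transcribed.
So KepH is not produced.
Required activator SovW is absent, so *ulmW* is not transcribed.
So UlmW is not produced.
Cellobiose is present, so UlmQ is active.
Homoserine is present, so RudJ is active.
With repressor RudJ bound, *holM* is not transcribed.
So HolM is not produced.
With repressor UlmQ bound, *sibR* is not transcribed.
So SibR is not produced.
Fuculose is absent, so PexJ is inactive.
Required activator UlmW is absent, so *yilS* is not transcribed.

OFF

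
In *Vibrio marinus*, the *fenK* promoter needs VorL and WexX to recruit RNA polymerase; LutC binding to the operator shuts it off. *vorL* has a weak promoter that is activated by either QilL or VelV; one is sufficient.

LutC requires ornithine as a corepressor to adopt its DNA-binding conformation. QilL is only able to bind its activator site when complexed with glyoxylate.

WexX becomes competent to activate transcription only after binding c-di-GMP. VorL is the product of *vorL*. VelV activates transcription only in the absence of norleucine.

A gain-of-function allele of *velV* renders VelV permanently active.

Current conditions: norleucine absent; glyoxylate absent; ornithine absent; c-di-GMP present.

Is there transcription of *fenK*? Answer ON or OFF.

ON

Glyoxylate is absent, so QilL is inactive.
VelV is constitutively active in this strain.
Activator VelV is present, so *vorL* is transcribed.
So VorL is produced and active.
c-di-GMP is present, so WexX is active.
Ornithine is absent, so LutC is inactive.
No repressor is bound and VorL and WexX are active, so *fenK* is transcribed.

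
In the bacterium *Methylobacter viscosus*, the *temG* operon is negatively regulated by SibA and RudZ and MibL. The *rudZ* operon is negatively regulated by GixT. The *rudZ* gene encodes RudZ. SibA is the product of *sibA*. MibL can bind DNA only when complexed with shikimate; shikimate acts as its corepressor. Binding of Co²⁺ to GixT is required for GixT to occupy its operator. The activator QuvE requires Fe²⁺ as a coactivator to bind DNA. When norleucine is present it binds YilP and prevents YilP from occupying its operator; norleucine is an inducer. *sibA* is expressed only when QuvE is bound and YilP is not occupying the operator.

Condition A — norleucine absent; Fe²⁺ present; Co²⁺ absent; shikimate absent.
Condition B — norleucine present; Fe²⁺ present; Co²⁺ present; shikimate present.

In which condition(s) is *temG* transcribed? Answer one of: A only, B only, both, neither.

Condition A:
Norleucine is absent, so YilP is active.
Fe²⁺ is present, so QuvE is active.
With repressor YilP bound, *sibA* is not transcribed.
So SibA is not produced.
Co²⁺ is absent, so GixT is inactive.
With no repressor bound, *rudZ* is transcribed.
So RudZ is produced and active.
Shikimate is absent, so MibL is inactive.
With repressor RudZ bound, *temG* is not transcribed.
→ *temG* is OFF in A.
Condition B:
Norleucine is present, so YilP is inactive.
Fe²⁺ is present, so QuvE is active.
No repressor is bound and QuvE is active, so *sibA* is transcribed.
So SibA is produced and active.
Co²⁺ is present, so GixT is active.
With repressor GixT bound, *rudZ* is not transcribed.
So RudZ is not produced.
Shikimate is present, so MibL is active.
With repressor SibA bound, *temG* is not transcribed.
→ *temG* is OFF in B.

neither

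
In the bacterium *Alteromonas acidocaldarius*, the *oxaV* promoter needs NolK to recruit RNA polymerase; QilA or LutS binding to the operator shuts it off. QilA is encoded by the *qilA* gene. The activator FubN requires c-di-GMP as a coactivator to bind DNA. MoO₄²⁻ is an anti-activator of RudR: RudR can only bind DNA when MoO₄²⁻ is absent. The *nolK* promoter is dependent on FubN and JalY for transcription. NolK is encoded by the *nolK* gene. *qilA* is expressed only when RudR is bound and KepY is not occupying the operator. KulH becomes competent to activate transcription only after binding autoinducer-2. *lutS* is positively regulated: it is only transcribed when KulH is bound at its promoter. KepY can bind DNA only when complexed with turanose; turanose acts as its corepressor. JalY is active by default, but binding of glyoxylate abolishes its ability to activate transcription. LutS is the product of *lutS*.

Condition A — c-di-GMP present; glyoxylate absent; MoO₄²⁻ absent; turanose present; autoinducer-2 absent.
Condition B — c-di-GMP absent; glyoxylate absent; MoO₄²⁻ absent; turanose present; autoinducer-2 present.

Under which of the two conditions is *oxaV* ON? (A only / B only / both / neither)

Condition A:
c-di-GMP is present, so FubN is active.
Glyoxylate is absent, so JalY is active.
No repressor is bound and FubN and JalY are active, so *nolK* is transcribed.
So NolK is produced and active.
MoO₄²⁻ is absent, so RudR is active.
Turanose is present, so KepY is active.
With repressor KepY bound, *qilA* is not transcribed.
So QilA is not produced.
Autoinducer-2 is absent, so KulH is inactive.
Required activator KulH is absent, so *lutS* is not transcribed.
So LutS is not produced.
No repressor is bound and NolK is active, so *oxaV* is transcribed.
→ *oxaV* is ON in A.
Condition B:
c-di-GMP is absent, so FubN is inactive.
Glyoxylate is absent, so JalY is active.
Required activator FubN is absent, so *nolK* is not transcribed.
So NolK is not produced.
MoO₄²⁻ is absent, so RudR is active.
Turanose is present, so KepY is active.
With repressor KepY bound, *qilA* is not transcribed.
So QilA is not produced.
Autoinducer-2 is present, so KulH is active.
No repressor is bound and KulH is active, so *lutS* is transcribed.
So LutS is produced and active.
With repressor LutS bound, *oxaV* is not transcribed.
→ *oxaV* is OFF in B.

A only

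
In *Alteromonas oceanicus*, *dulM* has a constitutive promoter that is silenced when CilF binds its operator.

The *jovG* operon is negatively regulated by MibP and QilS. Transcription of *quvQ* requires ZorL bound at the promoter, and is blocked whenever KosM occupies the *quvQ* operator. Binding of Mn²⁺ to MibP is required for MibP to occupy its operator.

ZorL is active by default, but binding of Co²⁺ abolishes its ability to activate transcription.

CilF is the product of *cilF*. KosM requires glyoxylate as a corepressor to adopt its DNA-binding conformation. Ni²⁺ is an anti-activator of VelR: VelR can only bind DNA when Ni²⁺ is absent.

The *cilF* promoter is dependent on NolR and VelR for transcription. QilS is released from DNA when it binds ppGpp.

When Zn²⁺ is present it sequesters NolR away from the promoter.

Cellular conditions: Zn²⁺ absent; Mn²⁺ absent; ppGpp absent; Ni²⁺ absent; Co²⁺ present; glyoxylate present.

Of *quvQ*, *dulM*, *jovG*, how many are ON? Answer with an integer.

0

Co²⁺ is present, so ZorL is inactive.
Glyoxylate is present, so KosM is active.
With repressor KosM bound, *quvQ* is not transcribed.
→ *quvQ* is OFF.
Zn²⁺ is absent, so NolR is active.
Ni²⁺ is absent, so VelR is active.
No repressor is bound and NolR and VelR are active, so *cilF* is transcribed.
So CilF is produced and active.
With repressor CilF bound, *dulM* is not transcribed.
→ *dulM* is OFF.
Mn²⁺ is absent, so MibP is inactive.
ppGpp is absent, so QilS is active.
With repressor QilS bound, *jovG* is not transcribed.
→ *jovG* is OFF.
0 of the 3 genes are transcribed.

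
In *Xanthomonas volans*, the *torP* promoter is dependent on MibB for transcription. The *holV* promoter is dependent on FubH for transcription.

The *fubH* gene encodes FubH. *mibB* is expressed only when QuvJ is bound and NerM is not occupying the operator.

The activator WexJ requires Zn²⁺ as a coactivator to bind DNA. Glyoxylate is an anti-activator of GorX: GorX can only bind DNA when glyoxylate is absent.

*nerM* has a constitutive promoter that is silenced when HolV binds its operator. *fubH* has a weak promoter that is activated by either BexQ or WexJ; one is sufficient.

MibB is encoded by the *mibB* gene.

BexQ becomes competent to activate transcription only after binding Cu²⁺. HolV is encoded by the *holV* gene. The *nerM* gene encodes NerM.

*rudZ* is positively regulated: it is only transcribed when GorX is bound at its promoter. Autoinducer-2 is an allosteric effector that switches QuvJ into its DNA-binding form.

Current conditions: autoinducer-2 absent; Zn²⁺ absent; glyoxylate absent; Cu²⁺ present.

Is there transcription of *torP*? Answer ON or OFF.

OFF

Cu²⁺ is present, so BexQ is active.
Zn²⁺ is absent, so WexJ is inactive.
Activator BexQ is present, so *fubH* is transcribed.
So FubH is produced and active.
No repressor is bound and FubH is active, so *holV* is transcribed.
So HolV is produced and active.
With repressor HolV bound, *nerM* is not transcribed.
So NerM is not produced.
Autoinducer-2 is absent, so QuvJ is inactive.
Required activator QuvJ is absent, so *mibB* is not transcribed.
So MibB is not produced.
Required activator MibB is absent, so *torP* is not transcribed.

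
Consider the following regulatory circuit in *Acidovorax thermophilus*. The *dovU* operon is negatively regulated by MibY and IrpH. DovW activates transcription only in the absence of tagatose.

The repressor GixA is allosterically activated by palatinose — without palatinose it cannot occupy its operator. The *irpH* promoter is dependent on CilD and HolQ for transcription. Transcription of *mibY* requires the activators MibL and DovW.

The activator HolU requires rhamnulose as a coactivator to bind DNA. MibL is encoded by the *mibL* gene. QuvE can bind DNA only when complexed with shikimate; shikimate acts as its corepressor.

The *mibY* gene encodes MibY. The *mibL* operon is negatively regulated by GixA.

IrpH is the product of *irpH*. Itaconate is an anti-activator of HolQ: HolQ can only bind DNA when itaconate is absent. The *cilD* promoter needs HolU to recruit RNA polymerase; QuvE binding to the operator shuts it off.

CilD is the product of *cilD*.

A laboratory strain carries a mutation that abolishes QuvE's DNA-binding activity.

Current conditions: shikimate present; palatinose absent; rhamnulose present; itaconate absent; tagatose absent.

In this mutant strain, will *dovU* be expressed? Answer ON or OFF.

OFF

Palatinose is absent, so GixA is inactive.
With no repressor bound, *mibL* is transcribed.
So MibL is produced and active.
Tagatose is absent, so DovW is active.
No repressor is bound and MibL and DovW are active, so *mibY* is transcribed.
So MibY is produced and active.
Rhamnulose is present, so HolU is active.
QuvE is non-functional in this strain, so it has no effect.
No repressor is bound and HolU is active, so *cilD* is transcribed.
So CilD is produced and active.
Itaconate is absent, so HolQ is active.
No repressor is bound and CilD and HolQ are active, so *irpH* is transcribed.
So IrpH is produced and active.
With repressor MibY bound, *dovU* is not transcribed.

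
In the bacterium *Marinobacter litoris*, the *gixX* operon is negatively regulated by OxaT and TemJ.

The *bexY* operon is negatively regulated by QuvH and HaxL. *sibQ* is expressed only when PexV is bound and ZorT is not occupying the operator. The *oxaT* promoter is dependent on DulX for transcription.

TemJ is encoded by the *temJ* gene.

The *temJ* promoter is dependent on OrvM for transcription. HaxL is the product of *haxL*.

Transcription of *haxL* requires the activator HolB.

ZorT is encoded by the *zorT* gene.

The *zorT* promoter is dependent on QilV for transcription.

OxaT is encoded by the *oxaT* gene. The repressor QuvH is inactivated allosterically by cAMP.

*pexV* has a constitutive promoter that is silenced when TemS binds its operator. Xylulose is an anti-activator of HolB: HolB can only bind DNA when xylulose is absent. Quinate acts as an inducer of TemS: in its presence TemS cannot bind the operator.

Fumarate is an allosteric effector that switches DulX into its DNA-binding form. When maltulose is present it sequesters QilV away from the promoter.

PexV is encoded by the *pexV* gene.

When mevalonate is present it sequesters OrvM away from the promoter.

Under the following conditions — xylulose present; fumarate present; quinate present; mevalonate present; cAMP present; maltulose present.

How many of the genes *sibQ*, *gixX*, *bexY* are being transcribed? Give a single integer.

Quinate is present, so TemS is inactive.
With no repressor bound, *pexV* is transcribed.
So PexV is produced and active.
Maltulose is present, so QilV is inactive.
Required activator QilV is absent, so *zorT* is not transcribed.
So ZorT is not produced.
No repressor is bound and PexV is active, so *sibQ* is transcribed.
→ *sibQ* is ON.
Fumarate is present, so DulX is active.
No repressor is bound and DulX is active, so *oxaT* is transcribed.
So OxaT is produced and active.
Mevalonate is present, so OrvM is inactive.
Required activator OrvM is absent, so *temJ* is not transcribed.
So TemJ is not produced.
With repressor OxaT bound, *gixX* is not transcribed.
→ *gixX* is OFF.
cAMP is present, so QuvH is inactive.
Xylulose is present, so HolB is inactive.
Required activator HolB is absent, so *haxL* is not transcribed.
So HaxL is not produced.
With no repressor bound, *bexY* is transcribed.
→ *bexY* is ON.
2 of the 3 genes are transcribed.

2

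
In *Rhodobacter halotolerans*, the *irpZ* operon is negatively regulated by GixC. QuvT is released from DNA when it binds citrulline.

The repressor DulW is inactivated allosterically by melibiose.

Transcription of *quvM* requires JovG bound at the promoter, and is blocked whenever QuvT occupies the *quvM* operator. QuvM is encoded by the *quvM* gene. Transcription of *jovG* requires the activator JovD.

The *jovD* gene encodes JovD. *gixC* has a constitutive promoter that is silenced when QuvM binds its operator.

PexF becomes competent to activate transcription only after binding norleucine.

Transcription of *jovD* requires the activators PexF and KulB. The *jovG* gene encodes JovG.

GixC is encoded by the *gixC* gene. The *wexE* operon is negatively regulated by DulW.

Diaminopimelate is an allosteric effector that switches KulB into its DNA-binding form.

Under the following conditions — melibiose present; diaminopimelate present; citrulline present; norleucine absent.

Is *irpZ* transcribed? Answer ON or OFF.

Norleucine is absent, so PexF is inactive.
Diaminopimelate is present, so KulB is active.
Required activator PexF is absent, so *jovD* is not transcribed.
So JovD is not produced.
Required activator JovD is absent, so *jovG* is not transcribed.
So JovG is not produced.
Citrulline is present, so QuvT is inactive.
Required activator JovG is absent, so *quvM* is not transcribed.
So QuvM is not produced.
With no repressor bound, *gixC* is transcribed.
So GixC is produced and active.
With repressor GixC bound, *irpZ* is not transcribed.

OFF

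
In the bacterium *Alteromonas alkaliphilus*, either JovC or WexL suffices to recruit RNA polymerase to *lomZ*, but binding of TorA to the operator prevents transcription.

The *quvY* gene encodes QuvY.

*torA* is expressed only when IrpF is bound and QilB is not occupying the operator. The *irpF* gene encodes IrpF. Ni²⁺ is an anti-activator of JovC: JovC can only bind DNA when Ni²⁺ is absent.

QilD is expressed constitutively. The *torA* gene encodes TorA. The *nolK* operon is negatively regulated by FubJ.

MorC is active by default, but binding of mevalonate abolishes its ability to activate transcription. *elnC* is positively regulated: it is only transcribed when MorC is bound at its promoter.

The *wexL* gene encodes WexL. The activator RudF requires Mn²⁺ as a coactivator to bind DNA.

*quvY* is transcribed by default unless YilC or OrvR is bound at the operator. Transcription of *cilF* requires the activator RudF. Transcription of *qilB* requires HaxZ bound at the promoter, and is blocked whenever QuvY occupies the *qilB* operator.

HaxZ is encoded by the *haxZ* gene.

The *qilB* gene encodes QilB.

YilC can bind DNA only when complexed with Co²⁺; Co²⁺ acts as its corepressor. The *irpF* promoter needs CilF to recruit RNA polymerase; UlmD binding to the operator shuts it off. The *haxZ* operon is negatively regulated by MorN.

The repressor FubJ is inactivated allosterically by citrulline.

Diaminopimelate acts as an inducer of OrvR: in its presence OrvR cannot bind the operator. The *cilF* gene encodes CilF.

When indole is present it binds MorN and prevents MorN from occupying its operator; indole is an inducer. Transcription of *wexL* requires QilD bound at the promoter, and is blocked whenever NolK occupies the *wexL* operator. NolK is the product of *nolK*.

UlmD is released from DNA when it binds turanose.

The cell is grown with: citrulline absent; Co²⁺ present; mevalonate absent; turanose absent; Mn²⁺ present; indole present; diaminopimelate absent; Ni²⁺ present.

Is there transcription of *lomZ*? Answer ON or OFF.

ON

Ni²⁺ is present, so JovC is inactive.
Indole is present, so MorN is inactive.
With no repressor bound, *haxZ* is transcribed.
So HaxZ is produced and active.
Co²⁺ is present, so YilC is active.
Diaminopimelate is absent, so OrvR is active.
With repressor YilC bound, *quvY* is not transcribed.
So QuvY is not produced.
No repressor is bound and HaxZ is active, so *qilB* is transcribed.
So QilB is produced and active.
Mn²⁺ is present, so RudF is active.
No repressor is bound and RudF is active, so *cilF* is transcribed.
So CilF is produced and active.
Turanose is absent, so UlmD is active.
With repressor UlmD bound, *irpF* is not transcribed.
So IrpF is not produced.
With repressor QilB bound, *torA* is not transcribed.
So TorA is not produced.
Citrulline is absent, so FubJ is active.
With repressor FubJ bound, *nolK* is not transcribed.
So NolK is not produced.
QilD is produced constitutively and is active.
No repressor is bound and QilD is active, so *wexL* is transcribed.
So WexL is produced and active.
Activator WexL is present, so *lomZ* is transcribed.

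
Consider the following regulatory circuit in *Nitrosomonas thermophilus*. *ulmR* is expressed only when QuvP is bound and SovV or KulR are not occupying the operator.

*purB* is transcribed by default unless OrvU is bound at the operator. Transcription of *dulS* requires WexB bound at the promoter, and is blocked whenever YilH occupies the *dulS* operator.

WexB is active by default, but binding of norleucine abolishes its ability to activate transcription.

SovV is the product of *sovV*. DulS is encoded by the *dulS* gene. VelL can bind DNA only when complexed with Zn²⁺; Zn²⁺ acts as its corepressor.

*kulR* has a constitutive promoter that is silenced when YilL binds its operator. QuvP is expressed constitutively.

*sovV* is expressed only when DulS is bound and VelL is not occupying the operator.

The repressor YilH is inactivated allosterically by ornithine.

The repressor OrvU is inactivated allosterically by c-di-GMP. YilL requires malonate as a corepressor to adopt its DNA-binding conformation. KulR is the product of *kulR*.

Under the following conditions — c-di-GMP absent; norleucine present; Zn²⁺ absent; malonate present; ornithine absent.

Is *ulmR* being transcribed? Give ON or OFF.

Norleucine is present, so WexB is inactive.
Ornithine is absent, so YilH is active.
With repressor YilH bound, *dulS* is not transcribed.
So DulS is not produced.
Zn²⁺ is absent, so VelL is inactive.
Required activator DulS is absent, so *sovV* is not transcribed.
So SovV is not produced.
Malonate is present, so YilL is active.
With repressor YilL bound, *kulR* is not transcribed.
So KulR is not produced.
QuvP is produced constitutively and is active.
No repressor is bound and QuvP is active, so *ulmR* is transcribed.

ON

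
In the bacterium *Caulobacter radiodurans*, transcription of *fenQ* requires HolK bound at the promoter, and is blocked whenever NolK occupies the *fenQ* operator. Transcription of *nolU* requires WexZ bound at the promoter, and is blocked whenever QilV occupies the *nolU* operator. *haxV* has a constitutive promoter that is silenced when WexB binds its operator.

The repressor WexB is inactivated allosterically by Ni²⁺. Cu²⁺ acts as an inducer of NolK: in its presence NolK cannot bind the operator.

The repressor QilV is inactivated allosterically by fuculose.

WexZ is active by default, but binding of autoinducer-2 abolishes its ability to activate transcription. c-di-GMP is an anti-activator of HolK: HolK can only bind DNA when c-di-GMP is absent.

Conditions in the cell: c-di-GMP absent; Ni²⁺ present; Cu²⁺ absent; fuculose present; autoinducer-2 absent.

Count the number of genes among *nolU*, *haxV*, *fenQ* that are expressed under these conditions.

2

Autoinducer-2 is absent, so WexZ is active.
Fuculose is present, so QilV is inactive.
No repressor is bound and WexZ is active, so *nolU* is transcribed.
→ *nolU* is ON.
Ni²⁺ is present, so WexB is inactive.
With no repressor bound, *haxV* is transcribed.
→ *haxV* is ON.
c-di-GMP is absent, so HolK is active.
Cu²⁺ is absent, so NolK is active.
With repressor NolK bound, *fenQ* is not transcribed.
→ *fenQ* is OFF.
2 of the 3 genes are transcribed.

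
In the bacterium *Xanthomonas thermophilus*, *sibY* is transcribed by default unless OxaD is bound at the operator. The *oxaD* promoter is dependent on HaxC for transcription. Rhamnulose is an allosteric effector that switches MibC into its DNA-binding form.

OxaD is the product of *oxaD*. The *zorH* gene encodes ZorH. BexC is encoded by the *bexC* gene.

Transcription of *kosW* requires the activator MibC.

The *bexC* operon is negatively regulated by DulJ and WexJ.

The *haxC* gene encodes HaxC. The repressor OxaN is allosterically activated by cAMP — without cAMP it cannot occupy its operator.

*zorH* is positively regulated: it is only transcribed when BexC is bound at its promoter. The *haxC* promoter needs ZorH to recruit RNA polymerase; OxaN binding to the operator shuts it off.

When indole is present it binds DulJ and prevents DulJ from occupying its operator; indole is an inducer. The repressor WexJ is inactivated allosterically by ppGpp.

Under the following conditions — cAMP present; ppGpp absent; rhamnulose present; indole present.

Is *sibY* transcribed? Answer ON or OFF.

ON

Indole is present, so DulJ is inactive.
ppGpp is absent, so WexJ is active.
With repressor WexJ bound, *bexC* is not transcribed.
So BexC is not produced.
Required activator BexC is absent, so *zorH* is not transcribed.
So ZorH is not produced.
cAMP is present, so OxaN is active.
With repressor OxaN bound, *haxC* is not transcribed.
So HaxC is not produced.
Required activator HaxC is absent, so *oxaD* is not transcribed.
So OxaD is not produced.
With no repressor bound, *sibY* is transcribed.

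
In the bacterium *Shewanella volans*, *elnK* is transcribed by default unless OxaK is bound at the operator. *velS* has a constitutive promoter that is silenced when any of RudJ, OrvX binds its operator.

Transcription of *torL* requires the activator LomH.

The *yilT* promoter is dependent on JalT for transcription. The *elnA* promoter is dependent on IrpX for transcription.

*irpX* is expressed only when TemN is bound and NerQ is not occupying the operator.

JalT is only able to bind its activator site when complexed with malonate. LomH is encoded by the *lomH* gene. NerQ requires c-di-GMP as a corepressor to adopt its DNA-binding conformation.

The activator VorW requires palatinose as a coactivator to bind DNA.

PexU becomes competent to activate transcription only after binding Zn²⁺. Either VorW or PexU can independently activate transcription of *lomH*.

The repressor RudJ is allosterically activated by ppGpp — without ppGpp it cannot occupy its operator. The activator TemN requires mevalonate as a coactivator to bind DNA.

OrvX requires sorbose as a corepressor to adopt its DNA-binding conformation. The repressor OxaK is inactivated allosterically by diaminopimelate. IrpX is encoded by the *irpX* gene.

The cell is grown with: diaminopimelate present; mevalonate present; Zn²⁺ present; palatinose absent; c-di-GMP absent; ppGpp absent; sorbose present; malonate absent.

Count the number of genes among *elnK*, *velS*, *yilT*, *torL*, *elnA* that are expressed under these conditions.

Diaminopimelate is present, so OxaK is inactive.
With no repressor bound, *elnK* is transcribed.
→ *elnK* is ON.
ppGpp is absent, so RudJ is inactive.
Sorbose is present, so OrvX is active.
With repressor OrvX bound, *velS* is not transcribed.
→ *velS* is OFF.
Malonate is absent, so JalT is inactive.
Required activator JalT is absent, so *yilT* is not transcribed.
→ *yilT* is OFF.
Palatinose is absent, so VorW is inactive.
Zn²⁺ is present, so PexU is active.
Activator PexU is present, so *lomH* is transcribed.
So LomH is produced and active.
No repressor is bound and LomH is active, so *torL* is transcribed.
→ *torL* is ON.
c-di-GMP is absent, so NerQ is inactive.
Mevalonate is present, so TemN is active.
No repressor is bound and TemN is active, so *irpX* is transcribed.
So IrpX is produced and active.
No repressor is bound and IrpX is active, so *elnA* is transcribed.
→ *elnA* is ON.
3 of the 5 genes are transcribed.

3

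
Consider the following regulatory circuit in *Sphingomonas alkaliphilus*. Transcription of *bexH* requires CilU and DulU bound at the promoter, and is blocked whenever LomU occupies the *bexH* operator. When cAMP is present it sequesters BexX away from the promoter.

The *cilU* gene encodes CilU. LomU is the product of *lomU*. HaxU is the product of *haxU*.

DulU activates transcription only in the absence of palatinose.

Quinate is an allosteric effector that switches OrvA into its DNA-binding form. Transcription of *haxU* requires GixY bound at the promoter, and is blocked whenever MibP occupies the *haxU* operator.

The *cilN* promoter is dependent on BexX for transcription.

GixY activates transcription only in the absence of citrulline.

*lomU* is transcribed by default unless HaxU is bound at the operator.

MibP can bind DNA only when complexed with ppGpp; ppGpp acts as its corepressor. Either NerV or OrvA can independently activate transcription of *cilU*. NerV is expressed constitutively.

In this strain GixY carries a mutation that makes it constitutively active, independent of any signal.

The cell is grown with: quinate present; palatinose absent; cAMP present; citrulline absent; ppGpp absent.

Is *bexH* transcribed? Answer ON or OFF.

ON

GixY is constitutively active in this strain.
ppGpp is absent, so MibP is inactive.
No repressor is bound and GixY is active, so *haxU* is transcribed.
So HaxU is produced and active.
With repressor HaxU bound, *lomU* is not transcribed.
So LomU is not produced.
NerV is produced constitutively and is active.
Quinate is present, so OrvA is active.
Activator NerV is present, so *cilU* is transcribed.
So CilU is produced and active.
Palatinose is absent, so DulU is active.
No repressor is bound and CilU and DulU are active, so *bexH* is transcribed.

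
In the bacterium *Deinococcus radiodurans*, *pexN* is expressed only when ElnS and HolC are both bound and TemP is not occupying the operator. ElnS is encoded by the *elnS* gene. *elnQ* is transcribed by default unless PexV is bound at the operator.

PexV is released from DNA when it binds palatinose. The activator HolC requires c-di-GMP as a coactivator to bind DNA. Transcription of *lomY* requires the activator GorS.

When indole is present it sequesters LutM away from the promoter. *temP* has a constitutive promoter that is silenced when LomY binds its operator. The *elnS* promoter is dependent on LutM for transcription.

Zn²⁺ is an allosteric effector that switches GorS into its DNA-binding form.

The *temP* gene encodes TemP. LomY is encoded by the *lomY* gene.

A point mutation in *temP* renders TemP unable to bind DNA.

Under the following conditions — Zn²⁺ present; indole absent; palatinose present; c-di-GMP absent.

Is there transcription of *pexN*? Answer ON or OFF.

OFF

Indole is absent, so LutM is active.
No repressor is bound and LutM is active, so *elnS* is transcribed.
So ElnS is produced and active.
c-di-GMP is absent, so HolC is inactive.
TemP is non-functional in this strain, so it has no effect.
Required activator HolC is absent, so *pexN* is not transcribed.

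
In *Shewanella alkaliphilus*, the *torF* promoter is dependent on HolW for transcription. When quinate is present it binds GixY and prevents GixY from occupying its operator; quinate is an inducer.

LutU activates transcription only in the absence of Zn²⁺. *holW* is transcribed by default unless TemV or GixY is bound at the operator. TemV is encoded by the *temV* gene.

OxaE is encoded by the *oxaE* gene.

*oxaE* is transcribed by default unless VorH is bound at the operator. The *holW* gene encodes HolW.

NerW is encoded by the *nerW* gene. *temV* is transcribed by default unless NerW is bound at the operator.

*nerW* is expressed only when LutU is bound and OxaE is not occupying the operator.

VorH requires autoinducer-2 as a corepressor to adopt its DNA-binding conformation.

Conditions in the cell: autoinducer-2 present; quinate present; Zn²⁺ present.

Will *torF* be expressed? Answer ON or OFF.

Autoinducer-2 is present, so VorH is active.
With repressor VorH bound, *oxaE* is not transcribed.
So OxaE is not produced.
Zn²⁺ is present, so LutU is inactive.
Required activator LutU is absent, so *nerW* is not transcribed.
So NerW is not produced.
With no repressor bound, *temV* is transcribed.
So TemV is produced and active.
Quinate is present, so GixY is inactive.
With repressor TemV bound, *holW* is not transcribed.
So HolW is not produced.
Required activator HolW is absent, so *torF* is not transcribed.

OFF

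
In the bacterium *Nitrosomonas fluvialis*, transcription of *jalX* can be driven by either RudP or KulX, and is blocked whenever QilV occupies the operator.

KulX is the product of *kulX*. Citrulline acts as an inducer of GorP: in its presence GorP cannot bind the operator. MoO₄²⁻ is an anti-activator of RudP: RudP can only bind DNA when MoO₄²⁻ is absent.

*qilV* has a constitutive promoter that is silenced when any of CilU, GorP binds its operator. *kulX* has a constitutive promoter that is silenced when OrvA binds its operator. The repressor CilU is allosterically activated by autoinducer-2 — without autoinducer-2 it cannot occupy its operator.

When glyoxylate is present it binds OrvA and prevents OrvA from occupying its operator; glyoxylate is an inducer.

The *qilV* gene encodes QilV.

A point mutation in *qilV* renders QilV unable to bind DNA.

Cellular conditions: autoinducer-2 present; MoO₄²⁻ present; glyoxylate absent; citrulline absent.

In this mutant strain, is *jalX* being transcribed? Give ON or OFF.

QilV is non-functional in this strain, so it has no effect.
MoO₄²⁻ is present, so RudP is inactive.
Glyoxylate is absent, so OrvA is active.
With repressor OrvA bound, *kulX* is not transcribed.
So KulX is not produced.
No activator is available at the *jalX* promoter, so *jalX* is not transcribed.

OFF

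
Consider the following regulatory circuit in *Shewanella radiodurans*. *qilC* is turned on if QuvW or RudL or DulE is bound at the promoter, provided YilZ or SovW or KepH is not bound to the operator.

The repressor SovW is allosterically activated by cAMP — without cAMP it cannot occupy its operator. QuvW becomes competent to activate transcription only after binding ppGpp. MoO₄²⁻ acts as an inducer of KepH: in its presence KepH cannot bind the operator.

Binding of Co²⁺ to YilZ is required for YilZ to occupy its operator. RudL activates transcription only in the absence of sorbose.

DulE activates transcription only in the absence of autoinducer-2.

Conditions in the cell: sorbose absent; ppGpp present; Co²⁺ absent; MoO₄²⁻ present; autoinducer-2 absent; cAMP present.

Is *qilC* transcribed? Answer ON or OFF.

ppGpp is present, so QuvW is active.
Sorbose is absent, so RudL is active.
Co²⁺ is absent, so YilZ is inactive.
cAMP is present, so SovW is active.
Autoinducer-2 is absent, so DulE is active.
MoO₄²⁻ is present, so KepH is inactive.
With repressor SovW bound, *qilC* is not transcribed.

OFF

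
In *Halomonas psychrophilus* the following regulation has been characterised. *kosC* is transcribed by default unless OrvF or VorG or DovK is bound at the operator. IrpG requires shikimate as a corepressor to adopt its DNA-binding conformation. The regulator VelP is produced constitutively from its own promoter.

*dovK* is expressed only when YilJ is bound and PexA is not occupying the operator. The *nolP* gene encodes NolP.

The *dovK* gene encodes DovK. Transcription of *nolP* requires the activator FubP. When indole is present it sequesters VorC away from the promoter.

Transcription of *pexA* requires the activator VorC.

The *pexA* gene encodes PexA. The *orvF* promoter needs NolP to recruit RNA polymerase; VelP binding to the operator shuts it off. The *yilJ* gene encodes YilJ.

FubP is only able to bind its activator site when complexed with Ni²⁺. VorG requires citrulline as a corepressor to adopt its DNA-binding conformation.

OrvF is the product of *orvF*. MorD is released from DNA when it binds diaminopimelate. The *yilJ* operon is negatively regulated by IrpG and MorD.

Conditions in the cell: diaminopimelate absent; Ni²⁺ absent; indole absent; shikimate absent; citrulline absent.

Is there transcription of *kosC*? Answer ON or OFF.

ON

VelP is produced constitutively and is active.
Ni²⁺ is absent, so FubP is inactive.
Required activator FubP is absent, so *nolP* is not transcribed.
So NolP is not produced.
With repressor VelP bound, *orvF* is not transcribed.
So OrvF is not produced.
Citrulline is absent, so VorG is inactive.
Indole is absent, so VorC is active.
No repressor is bound and VorC is active, so *pexA* is transcribed.
So PexA is produced and active.
Shikimate is absent, so IrpG is inactive.
Diaminopimelate is absent, so MorD is active.
With repressor MorD bound, *yilJ* is not transcribed.
So YilJ is not produced.
With repressor PexA bound, *dovK* is not transcribed.
So DovK is not produced.
With no repressor bound, *kosC* is transcribed.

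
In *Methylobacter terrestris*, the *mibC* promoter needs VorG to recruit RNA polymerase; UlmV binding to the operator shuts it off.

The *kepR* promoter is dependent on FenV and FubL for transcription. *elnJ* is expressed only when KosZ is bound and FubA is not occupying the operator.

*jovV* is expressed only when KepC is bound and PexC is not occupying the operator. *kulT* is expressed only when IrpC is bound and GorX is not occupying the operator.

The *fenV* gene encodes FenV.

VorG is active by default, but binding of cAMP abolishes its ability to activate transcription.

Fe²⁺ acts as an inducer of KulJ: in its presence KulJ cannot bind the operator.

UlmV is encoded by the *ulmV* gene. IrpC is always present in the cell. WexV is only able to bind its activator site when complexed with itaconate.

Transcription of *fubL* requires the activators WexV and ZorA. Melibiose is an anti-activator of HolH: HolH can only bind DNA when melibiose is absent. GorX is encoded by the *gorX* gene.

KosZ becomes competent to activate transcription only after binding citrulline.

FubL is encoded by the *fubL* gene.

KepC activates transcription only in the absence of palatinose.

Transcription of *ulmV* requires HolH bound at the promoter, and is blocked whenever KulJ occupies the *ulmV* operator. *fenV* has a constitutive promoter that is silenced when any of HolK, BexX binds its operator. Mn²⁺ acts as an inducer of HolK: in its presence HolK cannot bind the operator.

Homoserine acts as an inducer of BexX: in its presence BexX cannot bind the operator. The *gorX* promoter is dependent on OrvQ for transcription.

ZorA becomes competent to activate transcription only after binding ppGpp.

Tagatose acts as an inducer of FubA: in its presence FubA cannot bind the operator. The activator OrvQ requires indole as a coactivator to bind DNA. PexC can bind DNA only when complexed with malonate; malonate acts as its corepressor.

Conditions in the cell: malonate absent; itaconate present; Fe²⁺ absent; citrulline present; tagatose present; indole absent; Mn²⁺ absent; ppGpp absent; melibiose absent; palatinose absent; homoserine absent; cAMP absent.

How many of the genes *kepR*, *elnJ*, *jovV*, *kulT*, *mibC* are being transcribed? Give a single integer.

Mn²⁺ is absent, so HolK is active.
Homoserine is absent, so BexX is active.
With repressor HolK bound, *fenV* is not transcribed.
So FenV is not produced.
Itaconate is present, so WexV is active.
ppGpp is absent, so ZorA is inactive.
Required activator ZorA is absent, so *fubL* is not transcribed.
So FubL is not produced.
Required activator FenV is absent, so *kepR* is not transcribed.
→ *kepR* is OFF.
Citrulline is present, so KosZ is active.
Tagatose is present, so FubA is inactive.
No repressor is bound and KosZ is active, so *elnJ* is transcribed.
→ *elnJ* is ON.
Palatinose is absent, so KepC is active.
Malonate is absent, so PexC is inactive.
No repressor is bound and KepC is active, so *jovV* is transcribed.
→ *jovV* is ON.
Indole is absent, so OrvQ is inactive.
Required activator OrvQ is absent, so *gorX* is not transcribed.
So GorX is not produced.
IrpC is produced constitutively and is active.
No repressor is bound and IrpC is active, so *kulT* is transcribed.
→ *kulT* is ON.
cAMP is absent, so VorG is active.
Melibiose is absent, so HolH is active.
Fe²⁺ is absent, so KulJ is active.
With repressor KulJ bound, *ulmV* is not transcribed.
So UlmV is not produced.
No repressor is bound and VorG is active, so *mibC* is transcribed.
→ *mibC* is ON.
4 of the 5 genes are transcribed.

4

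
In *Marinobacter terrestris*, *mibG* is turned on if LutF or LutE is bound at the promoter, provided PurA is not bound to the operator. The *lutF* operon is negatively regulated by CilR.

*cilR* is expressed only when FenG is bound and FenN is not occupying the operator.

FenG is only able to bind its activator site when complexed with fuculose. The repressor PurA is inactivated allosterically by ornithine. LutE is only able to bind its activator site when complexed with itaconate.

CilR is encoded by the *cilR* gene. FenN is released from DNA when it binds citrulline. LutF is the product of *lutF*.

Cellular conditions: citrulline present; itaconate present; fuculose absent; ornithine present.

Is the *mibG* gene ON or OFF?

Citrulline is present, so FenN is inactive.
Fuculose is absent, so FenG is inactive.
Required activator FenG is absent, so *cilR* is not transcribed.
So CilR is not produced.
With no repressor bound, *lutF* is transcribed.
So LutF is produced and active.
Itaconate is present, so LutE is active.
Ornithine is present, so PurA is inactive.
Activator LutF is present, so *mibG* is transcribed.

ON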